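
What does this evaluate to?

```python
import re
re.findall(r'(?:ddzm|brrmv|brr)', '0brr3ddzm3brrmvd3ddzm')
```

The regex engine tests alternatives in the order written; an earlier branch that matches wins even if a later one would match more.
Matches: at [1:4] → 'brr'; at [5:9] → 'ddzm'; at [10:15] → 'brrmv'; at [17:21] → 'ddzm'.
No capturing groups, so `findall` returns the 4 full match strings.

['brr', 'ddzm', 'brrmv', 'ddzm']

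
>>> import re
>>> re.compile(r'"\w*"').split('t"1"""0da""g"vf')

Matches to split on: at [1:4] → '"1"'; at [4:6] → '""'; at [9:11] → '""'.
Each match becomes a cut point; 4 segments remain.

['t', '', '0da', 'g"vf']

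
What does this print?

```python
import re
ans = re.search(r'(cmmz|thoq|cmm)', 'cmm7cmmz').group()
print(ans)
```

Unlike `match`, `search` isn't anchored — it looks for the pattern anywhere in the string.
The match spans [0:3] → 'cmm'.
Captured: group 1 = 'cmm'.

cmm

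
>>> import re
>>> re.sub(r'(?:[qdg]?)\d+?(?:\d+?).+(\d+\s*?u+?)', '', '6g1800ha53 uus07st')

'6us07st'

Pattern: optionally one of [qdg] (non-capturing group); then one or more of a digit (lazy); then one or more of a digit (lazy) (non-capturing group); then one or more of any character; then one or more of a digit, then zero or more of whitespace (lazy), then one or more of a literal 'u' (lazy) (captured).
`sub` substitutes '' at each match site.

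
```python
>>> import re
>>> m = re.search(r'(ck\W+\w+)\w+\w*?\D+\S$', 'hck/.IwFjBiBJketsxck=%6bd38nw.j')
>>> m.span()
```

The match spans [18:31] → 'ck=%6bd38nw.j'.

(18, 31)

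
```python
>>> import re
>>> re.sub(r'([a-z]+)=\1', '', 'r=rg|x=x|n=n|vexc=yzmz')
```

'g|||vexc=yzmz'

After group 1 captures some text, `\1` only succeeds where that same text appears again.
Matches: at [0:3] → 'r=r'; at [5:8] → 'x=x'; at [9:12] → 'n=n'.
Each match is replaced by ''.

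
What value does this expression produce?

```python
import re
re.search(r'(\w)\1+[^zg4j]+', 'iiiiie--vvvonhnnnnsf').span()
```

(0, 20)

The backreference `\1` re-matches whatever the first group consumed, character for character.
`re.search` scans for the first position where the pattern succeeds.
The match spans [0:20] → 'iiiiie--vvvonhnnnnsf'.
Captured: group 1 = 'i'.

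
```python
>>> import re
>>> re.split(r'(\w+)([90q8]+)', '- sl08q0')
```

['- ', 'sl08q', '0', '']

`re.split` interleaves the captured-group text with the surrounding fragments.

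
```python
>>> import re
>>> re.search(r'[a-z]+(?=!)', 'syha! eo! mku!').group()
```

'syha'

Because the assertion is zero-width, the text it checks is not consumed and won't appear in the result.
`re.search` tries every starting position until one works.
The match spans [0:4] → 'syha'.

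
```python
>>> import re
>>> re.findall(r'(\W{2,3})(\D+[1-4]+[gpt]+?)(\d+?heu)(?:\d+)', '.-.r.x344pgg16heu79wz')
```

[('.-.', 'r.x344pgg', '16heu')]

This matches 2 to 3 of a non-word character (captured); then one or more of a non-digit, then one or more of a character in [1-4], then one or more of one of [gpt] (lazy) (captured); then one or more of a digit (lazy), then the literal 'heu' (captured); then one or more of a digit (non-capturing group).
Walking the string: at [0:19] match '.-.r.x344pgg16heu79', groups = ('.-.', 'r.x344pgg', '16heu').
Multiple groups make `findall` return tuples — one 3-tuple for the one match.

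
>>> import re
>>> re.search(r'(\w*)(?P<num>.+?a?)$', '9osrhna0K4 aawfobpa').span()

The match spans [0:19] → '9osrhna0K4 aawfobpa'.

(0, 19)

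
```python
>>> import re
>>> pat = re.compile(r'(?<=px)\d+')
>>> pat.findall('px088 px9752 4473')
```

['088', '9752']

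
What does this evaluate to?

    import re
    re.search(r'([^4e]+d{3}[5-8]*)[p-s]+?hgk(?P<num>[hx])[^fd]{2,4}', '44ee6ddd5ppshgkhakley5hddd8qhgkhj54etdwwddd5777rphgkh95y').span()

Pattern: one or more of any character except [4e], then exactly 3 of the literal 'd', then zero or more of a character in [5-8] (captured); then one or more of a character in [p-s] (lazy), then the literal 'hgk'; then one of [hx] (captured as 'num'); then 2 to 4 of any character except [fd].
The match spans [4:20] → '6ddd5ppshgkhakle'.

(4, 20)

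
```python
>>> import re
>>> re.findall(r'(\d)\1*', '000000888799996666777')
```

['0', '8', '7', '9', '6', '7']

The backreference `\1` re-matches whatever the first group consumed, character for character.
One capturing group, so `findall` returns just the captured substring from each match — 6 in all.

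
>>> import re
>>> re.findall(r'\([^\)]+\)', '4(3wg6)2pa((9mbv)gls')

['(3wg6)', '((9mbv)']

Scanning left to right: at [1:7] → '(3wg6)'; at [10:17] → '((9mbv)'.
With no groups in the pattern, `findall` gives back each whole match — 2 here.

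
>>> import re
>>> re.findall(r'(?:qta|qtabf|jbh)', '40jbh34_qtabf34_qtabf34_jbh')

['jbh', 'qta', 'qta', 'jbh']

Alternation isn't longest-match — the leftmost alternative that fits at this position is chosen.
Matches: at [2:5] → 'jbh'; at [8:11] → 'qta'; at [16:19] → 'qta'; at [24:27] → 'jbh'.
`findall` yields the raw match text (4 of them) because the pattern has no groups.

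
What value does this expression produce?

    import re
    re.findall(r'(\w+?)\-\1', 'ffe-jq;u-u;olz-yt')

After group 1 captures some text, `\1` only succeeds where that same text appears again.
`findall` collects group 1 from the one match (1 total).

['u']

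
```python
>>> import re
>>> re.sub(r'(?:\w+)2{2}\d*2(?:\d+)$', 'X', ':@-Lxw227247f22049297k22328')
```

The pattern matches one or more of a word character (non-capturing group); then exactly 2 of the literal '2', then zero or more of a digit, then the literal '2'; then one or more of a digit (non-capturing group); then anchored at the end.
Matches: at [3:27] → 'Lxw227247f22049297k22328'.
Each match is replaced by 'X'.

':@-X'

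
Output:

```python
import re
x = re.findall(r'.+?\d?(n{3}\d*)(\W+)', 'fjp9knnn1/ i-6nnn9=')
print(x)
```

[('nnn1', '/ '), ('nnn9', '=')]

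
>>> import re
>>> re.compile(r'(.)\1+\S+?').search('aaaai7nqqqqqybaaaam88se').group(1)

`\1` is not a pattern — it's the concrete string captured by group 1, re-applied verbatim.
`re.search` scans for the first position where the pattern succeeds.
The match spans [0:5] → 'aaaai'.
Captured: group 1 = 'a'.

'a'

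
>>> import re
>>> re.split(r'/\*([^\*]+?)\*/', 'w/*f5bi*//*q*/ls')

Matches to split on: at [1:9] → '/*f5bi*/'; at [9:14] → '/*q*/'.
The group in the pattern means `split` returns the separators' captures alongside the pieces.

['w', 'f5bi', '', 'q', 'ls']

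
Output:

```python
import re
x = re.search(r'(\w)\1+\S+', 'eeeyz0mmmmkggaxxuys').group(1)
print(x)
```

e

After group 1 captures some text, `\1` only succeeds where that same text appears again.
`re.search` scans for the first position where the pattern succeeds.
The match spans [0:19] → 'eeeyz0mmmmkggaxxuys'.
Captured: group 1 = 'e'.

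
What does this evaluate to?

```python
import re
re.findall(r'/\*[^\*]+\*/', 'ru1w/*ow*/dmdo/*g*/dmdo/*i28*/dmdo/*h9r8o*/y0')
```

Matches: at [4:10] → '/*ow*/'; at [14:19] → '/*g*/'; at [23:30] → '/*i28*/'; at [34:43] → '/*h9r8o*/'.
No capturing groups, so `findall` returns the 4 full match strings.

['/*ow*/', '/*g*/', '/*i28*/', '/*h9r8o*/']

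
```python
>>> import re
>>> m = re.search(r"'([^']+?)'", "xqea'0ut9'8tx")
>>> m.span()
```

(4, 10)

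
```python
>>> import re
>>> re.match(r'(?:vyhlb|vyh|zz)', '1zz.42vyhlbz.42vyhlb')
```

None

`match` is anchored at position 0; if the pattern doesn't fit there, it returns None.
Here the pattern fails at index 0, so the call returns None.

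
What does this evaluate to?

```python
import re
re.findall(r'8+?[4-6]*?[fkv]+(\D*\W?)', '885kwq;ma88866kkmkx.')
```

['wq;ma', 'mkx.']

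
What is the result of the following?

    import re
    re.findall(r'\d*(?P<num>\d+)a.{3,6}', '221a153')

['1']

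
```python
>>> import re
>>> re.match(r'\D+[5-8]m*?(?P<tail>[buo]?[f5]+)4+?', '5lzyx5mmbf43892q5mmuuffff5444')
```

`re.match` only tries the pattern at the start of the string.
Here the string doesn't start with a match, so the call returns None.

None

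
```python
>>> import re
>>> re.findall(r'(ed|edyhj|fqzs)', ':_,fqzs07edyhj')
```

['fqzs', 'ed']

Alternation isn't longest-match — the leftmost alternative that fits at this position is chosen.
Matches: at [3:7] match 'fqzs', group 1 = 'fqzs'; at [9:11] match 'ed', group 1 = 'ed'.
Because there's exactly one group, `findall` drops the full match and keeps group 1 from each hit.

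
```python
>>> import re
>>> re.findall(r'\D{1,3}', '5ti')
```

Pattern: 1 to 3 of a non-digit.
Matches: at [1:3] → 'ti'.
With no groups in the pattern, `findall` gives back each whole match — 1 here.

['ti']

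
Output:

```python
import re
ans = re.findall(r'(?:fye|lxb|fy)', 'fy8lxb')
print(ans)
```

Walking the string: at [0:2] → 'fy'; at [3:6] → 'lxb'.
`findall` yields the raw match text (2 of them) because the pattern has no groups.

['fy', 'lxb']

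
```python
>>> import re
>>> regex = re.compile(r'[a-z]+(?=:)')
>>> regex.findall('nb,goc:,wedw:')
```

Because the assertion is zero-width, the text it checks is not consumed and won't appear in the result.
Scanning left to right: at [3:6] → 'goc'; at [8:12] → 'wedw'.
No capturing groups, so `findall` returns the 2 full match strings.

['goc', 'wedw']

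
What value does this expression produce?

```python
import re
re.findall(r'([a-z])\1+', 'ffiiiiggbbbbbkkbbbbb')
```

`\1` has to match the exact text group 1 already captured.
Walking the string: at [0:2] match 'ff', group 1 = 'f'; at [2:6] match 'iiii', group 1 = 'i'; at [6:8] match 'gg', group 1 = 'g'; at [8:13] match 'bbbbb', group 1 = 'b'; at [13:15] match 'kk', group 1 = 'k'; ….
With a single group, `findall` returns only what that group captured — 6 items.

['f', 'i', 'g', 'b', 'k', 'b']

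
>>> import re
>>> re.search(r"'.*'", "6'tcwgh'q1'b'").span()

`re.search` scans for the first position where the pattern succeeds.
The match spans [1:13] → "'tcwgh'q1'b'".

(1, 13)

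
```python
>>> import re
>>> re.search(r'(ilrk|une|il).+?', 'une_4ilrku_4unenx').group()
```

The match spans [0:4] → 'une_'.

'une_'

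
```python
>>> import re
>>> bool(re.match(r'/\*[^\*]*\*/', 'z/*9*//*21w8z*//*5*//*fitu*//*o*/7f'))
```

False

With `match`, the pattern is implicitly anchored at the beginning.
Here the string doesn't start with a match, so the call returns None, and `bool(None)` is False.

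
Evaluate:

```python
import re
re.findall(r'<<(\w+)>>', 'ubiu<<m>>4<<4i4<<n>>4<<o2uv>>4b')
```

Scanning left to right: at [4:9] match '<<m>>', group 1 = 'm'; at [15:20] match '<<n>>', group 1 = 'n'; at [21:29] match '<<o2uv>>', group 1 = 'o2uv'.
`findall` collects group 1 from each match (3 total).

['m', 'n', 'o2uv']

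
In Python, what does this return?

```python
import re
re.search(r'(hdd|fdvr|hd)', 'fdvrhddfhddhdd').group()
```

'fdvr'

The match spans [0:4] → 'fdvr'.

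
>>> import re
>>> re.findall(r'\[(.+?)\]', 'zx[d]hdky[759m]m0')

['d', '759m']

The `?` after the quantifier makes it lazy — it takes as little as possible before letting the rest of the pattern try.
Because there's exactly one group, `findall` drops the full match and keeps group 1 from each hit.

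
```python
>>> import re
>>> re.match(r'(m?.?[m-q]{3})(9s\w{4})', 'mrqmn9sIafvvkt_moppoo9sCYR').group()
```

The pattern matches optionally a literal 'm', then optionally any character, then exactly 3 of a character in [m-q] (captured); then the literal '9s', then exactly 4 of a word character (captured).
`re.match` only tries the pattern at the start of the string.
The match spans [0:11] → 'mrqmn9sIafv'.
Captured: group 1 = 'mrqmn', group 2 = '9sIafv'.

'mrqmn9sIafv'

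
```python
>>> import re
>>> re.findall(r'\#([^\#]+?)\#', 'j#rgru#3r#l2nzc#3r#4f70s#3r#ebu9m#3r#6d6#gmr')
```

['rgru', 'l2nzc', '4f70s', 'ebu9m', '6d6']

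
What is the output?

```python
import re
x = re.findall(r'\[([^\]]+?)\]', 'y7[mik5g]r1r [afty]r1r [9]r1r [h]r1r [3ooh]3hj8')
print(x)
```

['mik5g', 'afty', '9', 'h', '3ooh']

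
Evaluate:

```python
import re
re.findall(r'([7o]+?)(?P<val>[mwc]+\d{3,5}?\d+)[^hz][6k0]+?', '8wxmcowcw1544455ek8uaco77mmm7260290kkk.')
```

[('o', 'wcw1544455'), ('o77', 'mmm7260290')]

This matches one or more of one of [7o] (lazy) (captured); then one or more of one of [mwc], then 3 to 5 of a digit (lazy), then one or more of a digit (captured as 'val'); then any character except [hz], then one or more of one of [6k0] (lazy).
Scanning left to right: at [5:18] match 'owcw1544455ek', groups = ('o', 'wcw1544455'); at [22:37] match 'o77mmm7260290kk', groups = ('o77', 'mmm7260290').
With 2 capturing groups, `findall` returns a 2-tuple per match.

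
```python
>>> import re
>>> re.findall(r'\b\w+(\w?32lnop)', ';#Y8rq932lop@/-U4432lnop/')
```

The pattern matches a word boundary (`\b`, zero-width); then one or more of a word character; then optionally a word character, then the literal '32l', then the literal 'nop' (captured).
Matches: at [15:24] match 'U4432lnop', group 1 = '32lnop'.
`findall` collects group 1 from the one match (1 total).

['32lnop']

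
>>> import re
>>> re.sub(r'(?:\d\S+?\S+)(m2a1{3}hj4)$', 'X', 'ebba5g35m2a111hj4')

The pattern matches a digit, then one or more of a non-whitespace character (lazy), then one or more of a non-whitespace character (non-capturing group); then the literal 'm2a', then exactly 3 of a literal '1', then the literal 'hj4' (captured); then anchored at the end.
Matches: at [4:17] → '5g35m2a111hj4'.
Each match is replaced by 'X'.

'ebbaX'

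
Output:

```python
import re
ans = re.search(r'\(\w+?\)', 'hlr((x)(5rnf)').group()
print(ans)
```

The match spans [4:7] → '(x)'.

(x)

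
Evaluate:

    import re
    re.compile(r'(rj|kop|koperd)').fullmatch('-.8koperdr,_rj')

`fullmatch` succeeds only if the pattern covers the string from start to end.
Here the pattern can't cover the whole string, so the call returns None.

None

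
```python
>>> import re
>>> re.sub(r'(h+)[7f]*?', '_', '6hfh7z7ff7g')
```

A non-greedy quantifier consumes as few characters as it can — just enough that the remainder of the pattern still matches from where it stops; whatever follows it matches normally.
Every occurrence is swapped for '_'.

'6_f_7z7ff7g'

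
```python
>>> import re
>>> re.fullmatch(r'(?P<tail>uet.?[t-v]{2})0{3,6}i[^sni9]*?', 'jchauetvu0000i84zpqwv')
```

None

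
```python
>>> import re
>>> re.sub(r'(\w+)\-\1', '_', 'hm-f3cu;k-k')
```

'hm-f3cu;_'

`\1` has to match the exact text group 1 already captured.
Matches: at [8:11] → 'k-k'.
`sub` substitutes '_' at each match site.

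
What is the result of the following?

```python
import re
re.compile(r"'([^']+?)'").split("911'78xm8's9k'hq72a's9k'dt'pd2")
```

['911', '78xm8', 's9k', 'hq72a', 's9k', 'dt', 'pd2']

Matches to split on: at [3:10] → "'78xm8'"; at [13:20] → "'hq72a'"; at [23:27] → "'dt'".
`re.split` interleaves the captured-group text with the surrounding fragments.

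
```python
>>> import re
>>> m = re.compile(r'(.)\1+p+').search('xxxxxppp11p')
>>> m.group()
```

The backreference `\1` re-matches whatever the first group consumed, character for character.
Unlike `match`, `search` isn't anchored — it looks for the pattern anywhere in the string.
The match spans [0:8] → 'xxxxxppp'.
Captured: group 1 = 'x'.

'xxxxxppp'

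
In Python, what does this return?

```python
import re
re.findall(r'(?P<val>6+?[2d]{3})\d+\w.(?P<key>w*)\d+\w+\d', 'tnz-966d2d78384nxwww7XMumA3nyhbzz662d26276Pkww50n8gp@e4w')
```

[('66d2d', 'www')]

The pattern matches one or more of a literal '6' (lazy), then exactly 3 of one of [2d] (captured as 'val'); then one or more of a digit, then a word character; then any character; then zero or more of a literal 'w' (captured as 'key'); then one or more of a digit; then one or more of a word character, then a digit.
2 groups means the one result is a tuple of 2 captured strings — 1 here.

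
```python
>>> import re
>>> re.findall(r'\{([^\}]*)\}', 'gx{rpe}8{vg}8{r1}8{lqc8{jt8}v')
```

['rpe', 'vg', 'r1', 'lqc8{jt8']

Walking the string: at [2:7] match '{rpe}', group 1 = 'rpe'; at [8:12] match '{vg}', group 1 = 'vg'; at [13:17] match '{r1}', group 1 = 'r1'; at [18:28] match '{lqc8{jt8}', group 1 = 'lqc8{jt8'.
One capturing group, so `findall` returns just the captured substring from each match — 4 in all.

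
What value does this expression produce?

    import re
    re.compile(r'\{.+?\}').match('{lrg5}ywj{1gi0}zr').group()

With `match`, the pattern is implicitly anchored at the beginning.
The match spans [0:6] → '{lrg5}'.

'{lrg5}'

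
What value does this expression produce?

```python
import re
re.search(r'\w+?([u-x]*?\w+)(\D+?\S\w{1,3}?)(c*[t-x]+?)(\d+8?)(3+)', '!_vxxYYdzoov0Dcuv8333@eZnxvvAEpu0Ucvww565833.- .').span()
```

The pattern matches one or more of a word character (lazy); then zero or more of a character in [u-x] (lazy), then one or more of a word character (captured); then one or more of a non-digit (lazy), then a non-whitespace character, then 1 to 3 of a word character (lazy) (captured); then zero or more of a literal 'c', then one or more of a character in [t-x] (lazy) (captured); then one or more of a digit, then optionally a literal '8' (captured); then one or more of a literal '3' (captured).
The match spans [1:44] → '_vxxYYdzoov0Dcuv8333@eZnxvvAEpu0Ucvww565833'.

(1, 44)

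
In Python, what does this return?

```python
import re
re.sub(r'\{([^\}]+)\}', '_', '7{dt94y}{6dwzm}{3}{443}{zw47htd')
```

Every occurrence is swapped for '_'.

'7____{zw47htd'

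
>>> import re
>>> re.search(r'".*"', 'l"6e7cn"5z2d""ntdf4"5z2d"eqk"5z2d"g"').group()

`search` walks the string left to right and returns the first match it finds.
The match spans [1:36] → '"6e7cn"5z2d""ntdf4"5z2d"eqk"5z2d"g"'.

'"6e7cn"5z2d""ntdf4"5z2d"eqk"5z2d"g"'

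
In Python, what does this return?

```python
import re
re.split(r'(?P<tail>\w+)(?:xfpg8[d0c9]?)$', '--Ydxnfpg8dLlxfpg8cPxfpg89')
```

This matches one or more of a word character (captured as 'tail'); then the literal 'xf', then the literal 'pg8', then optionally one of [d0c9] (non-capturing group); then anchored at the end.
Matches to split on: at [2:26] → 'Ydxnfpg8dLlxfpg8cPxfpg89'.
The group in the pattern means `split` returns the separators' captures alongside the pieces.

['--', 'Ydxnfpg8dLlxfpg8cP', '']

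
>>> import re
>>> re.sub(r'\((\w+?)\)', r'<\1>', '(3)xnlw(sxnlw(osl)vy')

'<3>xnlw(sxnlw<osl>vy'

Matches: at [0:3] → '(3)'; at [13:18] → '(osl)'.
`\1` in the replacement pulls in group 1's text for each match.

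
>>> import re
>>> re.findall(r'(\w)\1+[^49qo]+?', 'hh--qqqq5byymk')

['h', 'q', 'y']

A backreference is literal: `\1` must see the identical characters the first group matched.
With a single group, `findall` returns only what that group captured — 3 items.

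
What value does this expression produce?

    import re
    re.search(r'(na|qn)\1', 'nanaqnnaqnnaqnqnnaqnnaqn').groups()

('na',)

The backreference `\1` re-matches whatever the first group consumed, character for character.
Unlike `match`, `search` isn't anchored — it looks for the pattern anywhere in the string.
The match spans [0:4] → 'nana'.
Captured: group 1 = 'na'.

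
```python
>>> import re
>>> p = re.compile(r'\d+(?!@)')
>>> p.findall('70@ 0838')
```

A negative assertion filters positions out without eating any characters.
No capturing groups, so `findall` returns the 2 full match strings.

['7', '0838']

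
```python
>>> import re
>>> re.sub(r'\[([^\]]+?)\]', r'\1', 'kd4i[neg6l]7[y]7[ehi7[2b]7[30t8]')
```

The replacement refers to a captured group, so each match is rewritten using its own captured text.

'kd4ineg6l7y7ehi7[2b730t8'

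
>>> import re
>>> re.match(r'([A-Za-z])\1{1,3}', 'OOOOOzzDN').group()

'OOOO'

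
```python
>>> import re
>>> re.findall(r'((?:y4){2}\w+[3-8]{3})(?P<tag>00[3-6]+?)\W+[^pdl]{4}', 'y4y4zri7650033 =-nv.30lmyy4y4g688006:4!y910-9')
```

[('y4y4zri765', '0033'), ('y4y4g688', '006')]

The pattern matches the literal 'y4' repeated 2 times, then one or more of a word character, then exactly 3 of a character in [3-8] (captured); then the literal '00', then one or more of a character in [3-6] (lazy) (captured as 'tag'); then one or more of a non-word character, then exactly 4 of any character except [pdl].
With 2 capturing groups, `findall` returns a 2-tuple per match.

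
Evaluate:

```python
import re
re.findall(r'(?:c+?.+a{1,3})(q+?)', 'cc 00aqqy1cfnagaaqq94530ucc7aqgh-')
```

['q']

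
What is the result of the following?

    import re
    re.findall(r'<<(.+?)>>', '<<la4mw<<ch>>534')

['la4mw<<ch']

With a single group, `findall` returns only what that group captured — 1 item.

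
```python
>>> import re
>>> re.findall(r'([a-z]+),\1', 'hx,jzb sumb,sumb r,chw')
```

['sumb']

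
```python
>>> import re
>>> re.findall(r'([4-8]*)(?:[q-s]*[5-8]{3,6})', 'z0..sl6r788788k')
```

One capturing group, so `findall` returns just the captured substring from the one match — 1 in all.

['6']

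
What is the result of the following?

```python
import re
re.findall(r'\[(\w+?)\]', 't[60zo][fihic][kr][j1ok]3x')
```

`findall` collects group 1 from each match (4 total).

['60zo', 'fihic', 'kr', 'j1ok']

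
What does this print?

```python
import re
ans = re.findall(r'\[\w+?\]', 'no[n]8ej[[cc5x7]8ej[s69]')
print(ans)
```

Matches: at [2:5] → '[n]'; at [9:16] → '[cc5x7]'; at [19:24] → '[s69]'.
No capturing groups, so `findall` returns the 3 full match strings.

['[n]', '[cc5x7]', '[s69]']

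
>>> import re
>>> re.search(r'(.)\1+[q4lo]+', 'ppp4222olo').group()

'ppp4'

The backreference `\1` re-matches whatever the first group consumed, character for character.
`re.search` scans for the first position where the pattern succeeds.
The match spans [0:4] → 'ppp4'.
Captured: group 1 = 'p'.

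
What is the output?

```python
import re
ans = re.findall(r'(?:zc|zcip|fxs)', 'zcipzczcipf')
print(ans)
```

['zc', 'zc', 'zc']

Alternation tries branches left to right and keeps the first one that lets the overall match succeed at that position.
Scanning left to right: at [0:2] → 'zc'; at [4:6] → 'zc'; at [6:8] → 'zc'.
With no groups in the pattern, `findall` gives back each whole match — 3 here.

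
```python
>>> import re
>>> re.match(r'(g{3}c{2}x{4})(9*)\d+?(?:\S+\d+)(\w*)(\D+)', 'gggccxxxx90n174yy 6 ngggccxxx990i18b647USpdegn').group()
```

'gggccxxxx90n174yy '

`re.match` won't scan ahead — the pattern has to work from the very first character.
The match spans [0:18] → 'gggccxxxx90n174yy '.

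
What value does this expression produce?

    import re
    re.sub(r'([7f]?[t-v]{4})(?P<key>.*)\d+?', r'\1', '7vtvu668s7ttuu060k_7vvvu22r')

Pattern: optionally one of [7f], then exactly 4 of a character in [t-v] (captured); then zero or more of any character (captured as 'key'); then one or more of a digit (lazy).
Matches: at [0:26] → '7vtvu668s7ttuu060k_7vvvu22'.
The replacement refers to a captured group, so each match is rewritten using its own captured text.

'7vtvur'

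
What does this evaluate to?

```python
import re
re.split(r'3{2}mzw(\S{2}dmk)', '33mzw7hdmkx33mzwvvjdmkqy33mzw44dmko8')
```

Pattern: exactly 2 of the literal '3', then the literal 'mzw'; then exactly 2 of a non-whitespace character, then the literal 'dmk' (captured).
Matches to split on: at [0:10] → '33mzw7hdmk'; at [24:34] → '33mzw44dmk'.
With a capturing group present, the delimiter's captured portion is kept in the result list.

['', '7hdmk', 'x33mzwvvjdmkqy', '44dmk', 'o8']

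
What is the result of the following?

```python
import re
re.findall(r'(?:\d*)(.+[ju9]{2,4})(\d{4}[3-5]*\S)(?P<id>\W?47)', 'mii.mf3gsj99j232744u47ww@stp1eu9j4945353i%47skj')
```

[('mii.mf3gsj99j232744u47ww@stp1eu9j', '4945353i', '%47')]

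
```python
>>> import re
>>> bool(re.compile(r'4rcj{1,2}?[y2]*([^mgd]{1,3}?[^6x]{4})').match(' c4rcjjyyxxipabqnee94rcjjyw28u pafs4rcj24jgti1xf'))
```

`re.match` only tries the pattern at the start of the string.
Here the pattern fails at index 0, so the call returns None, and `bool(None)` is False.

False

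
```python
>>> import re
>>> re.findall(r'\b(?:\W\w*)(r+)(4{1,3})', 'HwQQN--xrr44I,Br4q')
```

[('r', '4')]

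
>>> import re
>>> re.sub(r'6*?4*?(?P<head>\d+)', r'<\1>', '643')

'<643>'

`\1` in the replacement pulls in group 1's text for each match.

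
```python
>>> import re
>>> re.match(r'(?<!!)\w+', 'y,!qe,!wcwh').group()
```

'y'

`re.match` only tries the pattern at the start of the string.
The match spans [0:1] → 'y'.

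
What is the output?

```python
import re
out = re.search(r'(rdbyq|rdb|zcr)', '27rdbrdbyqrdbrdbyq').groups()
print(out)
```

Unlike `match`, `search` isn't anchored — it looks for the pattern anywhere in the string.
The match spans [2:5] → 'rdb'.
Captured: group 1 = 'rdb'.

('rdb',)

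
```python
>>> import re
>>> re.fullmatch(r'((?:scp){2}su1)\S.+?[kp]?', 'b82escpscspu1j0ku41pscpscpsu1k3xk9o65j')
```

None

`re.fullmatch` is like wrapping the pattern in `^…$` (in single-line mode).
Here the string isn't matched end-to-end, so the call returns None.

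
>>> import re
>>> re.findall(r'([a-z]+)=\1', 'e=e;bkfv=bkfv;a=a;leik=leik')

['e', 'bkfv', 'a', 'leik']

`\1` is not a pattern — it's the concrete string captured by group 1, re-applied verbatim.
Walking the string: at [0:3] match 'e=e', group 1 = 'e'; at [4:13] match 'bkfv=bkfv', group 1 = 'bkfv'; at [14:17] match 'a=a', group 1 = 'a'; at [18:27] match 'leik=leik', group 1 = 'leik'.
`findall` collects group 1 from each match (4 total).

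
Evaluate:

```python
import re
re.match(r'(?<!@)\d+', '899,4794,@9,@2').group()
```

A negative assertion filters positions out without eating any characters.
With `match`, the pattern is implicitly anchored at the beginning.
The match spans [0:3] → '899'.

'899'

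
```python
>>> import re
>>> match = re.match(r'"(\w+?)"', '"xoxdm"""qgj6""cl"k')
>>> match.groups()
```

`re.match` only tries the pattern at the start of the string.
The match spans [0:7] → '"xoxdm"'.
Captured: group 1 = 'xoxdm'.

('xoxdm',)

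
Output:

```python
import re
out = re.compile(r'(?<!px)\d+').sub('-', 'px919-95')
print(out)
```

px9---

The negative lookaround is zero-width — it rules out positions where the adjacent text would match, without consuming anything.
Every occurrence is swapped for '-'.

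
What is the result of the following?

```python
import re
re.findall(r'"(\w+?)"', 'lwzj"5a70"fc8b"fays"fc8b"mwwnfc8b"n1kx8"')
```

['5a70', 'fays', 'mwwnfc8b']

Because there's exactly one group, `findall` drops the full match and keeps group 1 from each hit.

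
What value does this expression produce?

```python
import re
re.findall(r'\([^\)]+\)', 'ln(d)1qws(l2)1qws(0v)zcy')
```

['(d)', '(l2)', '(0v)']

`findall` yields the raw match text (3 of them) because the pattern has no groups.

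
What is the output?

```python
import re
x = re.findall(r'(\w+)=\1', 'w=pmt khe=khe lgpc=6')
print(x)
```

A backreference is literal: `\1` must see the identical characters the first group matched.
Because there's exactly one group, `findall` drops the full match and keeps group 1 from the one hit.

['khe']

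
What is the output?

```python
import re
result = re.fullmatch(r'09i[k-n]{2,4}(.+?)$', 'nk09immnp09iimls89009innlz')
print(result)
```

`re.fullmatch` is like wrapping the pattern in `^…$` (in single-line mode).
Here there's no way to consume every character, so the call returns None.

None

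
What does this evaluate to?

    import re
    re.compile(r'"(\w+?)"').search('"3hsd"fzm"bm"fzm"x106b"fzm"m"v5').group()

'"3hsd"'

`re.search` tries every starting position until one works.
The match spans [0:6] → '"3hsd"'.
Captured: group 1 = '3hsd'.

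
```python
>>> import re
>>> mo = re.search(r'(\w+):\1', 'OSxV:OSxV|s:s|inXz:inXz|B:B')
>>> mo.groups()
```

('OSxV',)

A backreference is literal: `\1` must see the identical characters the first group matched.
Unlike `match`, `search` isn't anchored — it looks for the pattern anywhere in the string.
The match spans [0:9] → 'OSxV:OSxV'.
Captured: group 1 = 'OSxV'.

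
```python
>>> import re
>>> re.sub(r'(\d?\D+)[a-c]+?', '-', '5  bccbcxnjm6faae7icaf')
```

'-xnjm-e-f'

The pattern matches optionally a digit, then one or more of a non-digit (captured); then one or more of a character in [a-c] (lazy).
Each match is replaced by '-'.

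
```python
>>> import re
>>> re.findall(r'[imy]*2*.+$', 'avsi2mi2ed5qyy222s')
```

['avsi2mi2ed5qyy222s']

This matches zero or more of one of [imy], then zero or more of the literal '2'; then one or more of any character; then anchored at the end.
No capturing groups, so `findall` returns the 1 full match string.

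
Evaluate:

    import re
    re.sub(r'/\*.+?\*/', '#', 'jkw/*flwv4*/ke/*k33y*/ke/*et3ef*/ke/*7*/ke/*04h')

'jkw#ke#ke#ke#ke/*04h'

The `?` after the quantifier makes it lazy — it takes as little as possible before letting the rest of the pattern try.
Every occurrence is swapped for '#'.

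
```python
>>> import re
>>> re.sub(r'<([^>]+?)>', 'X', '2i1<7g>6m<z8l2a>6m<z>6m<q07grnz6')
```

'2i1X6mX6mX6m<q07grnz6'

Matches: at [3:7] → '<7g>'; at [9:16] → '<z8l2a>'; at [18:21] → '<z>'.
Each match is replaced by 'X'.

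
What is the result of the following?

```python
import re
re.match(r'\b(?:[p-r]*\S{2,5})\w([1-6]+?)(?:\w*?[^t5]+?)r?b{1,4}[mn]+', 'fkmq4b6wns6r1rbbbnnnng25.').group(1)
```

'6'

The match spans [0:21] → 'fkmq4b6wns6r1rbbbnnnn'.
Captured: group 1 = '6'.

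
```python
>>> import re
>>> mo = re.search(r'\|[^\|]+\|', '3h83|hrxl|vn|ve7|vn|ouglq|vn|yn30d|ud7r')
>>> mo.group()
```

'|hrxl|'

Unlike `match`, `search` isn't anchored — it looks for the pattern anywhere in the string.
The match spans [4:10] → '|hrxl|'.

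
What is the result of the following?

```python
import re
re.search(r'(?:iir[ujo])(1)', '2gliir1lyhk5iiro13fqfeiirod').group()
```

'iiro1'

The pattern matches the literal 'iir', then one of [ujo] (non-capturing group); then a literal '1' (captured).
The match spans [12:17] → 'iiro1'.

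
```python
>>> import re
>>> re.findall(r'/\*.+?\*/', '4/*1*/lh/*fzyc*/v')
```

['/*1*/', '/*fzyc*/']

Scanning left to right: at [1:6] → '/*1*/'; at [8:16] → '/*fzyc*/'.
With no groups in the pattern, `findall` gives back each whole match — 2 here.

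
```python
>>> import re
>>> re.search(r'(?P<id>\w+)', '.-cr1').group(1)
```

The match spans [2:5] → 'cr1'.
Captured: group 1 = 'cr1'.

'cr1'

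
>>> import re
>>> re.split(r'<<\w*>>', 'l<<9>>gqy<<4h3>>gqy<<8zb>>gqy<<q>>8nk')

['l', 'gqy', 'gqy', 'gqy', '8nk']

Matches to split on: at [1:6] → '<<9>>'; at [9:16] → '<<4h3>>'; at [19:26] → '<<8zb>>'; at [29:34] → '<<q>>'.
Splitting on the pattern gives 5 pieces.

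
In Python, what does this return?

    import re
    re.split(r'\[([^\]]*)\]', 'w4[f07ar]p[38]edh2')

['w4', 'f07ar', 'p', '38', 'edh2']

Matches to split on: at [2:9] → '[f07ar]'; at [10:14] → '[38]'.
`re.split` interleaves the captured-group text with the surrounding fragments.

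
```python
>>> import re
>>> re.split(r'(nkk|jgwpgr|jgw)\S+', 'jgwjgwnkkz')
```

['', 'jgw', '']

Matches to split on: at [0:10] → 'jgwjgwnkkz'.
Because the pattern has a capturing group, `split` also inserts each captured text between the pieces.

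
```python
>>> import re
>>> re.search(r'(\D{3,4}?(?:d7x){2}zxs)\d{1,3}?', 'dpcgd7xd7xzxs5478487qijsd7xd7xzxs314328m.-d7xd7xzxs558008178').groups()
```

('dpcgd7xd7xzxs',)

The match spans [0:14] → 'dpcgd7xd7xzxs5'.
Captured: group 1 = 'dpcgd7xd7xzxs'.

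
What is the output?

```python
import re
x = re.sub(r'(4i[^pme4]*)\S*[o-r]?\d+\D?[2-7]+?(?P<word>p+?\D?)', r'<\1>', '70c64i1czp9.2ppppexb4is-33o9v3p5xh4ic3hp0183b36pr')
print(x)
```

70c6<4i1cz>

The pattern matches the literal '4i', then zero or more of any character except [pme4] (captured); then zero or more of a non-whitespace character, then optionally a character in [o-r], then one or more of a digit; then optionally a non-digit, then one or more of a character in [2-7] (lazy); then one or more of the literal 'p' (lazy), then optionally a non-digit (captured as 'word').
The replacement refers to a captured group, so each match is rewritten using its own captured text.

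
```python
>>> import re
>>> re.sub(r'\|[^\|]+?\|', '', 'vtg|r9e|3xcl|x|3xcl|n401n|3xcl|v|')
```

Matches: at [3:8] → '|r9e|'; at [12:15] → '|x|'; at [19:26] → '|n401n|'; at [30:33] → '|v|'.
Each match is replaced by ''.

'vtg3xcl3xcl3xcl'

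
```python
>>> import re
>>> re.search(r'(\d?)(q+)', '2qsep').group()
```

'2q'

This matches optionally a digit (captured); then one or more of a literal 'q' (captured).
`re.search` scans for the first position where the pattern succeeds.
The match spans [0:2] → '2q'.
Captured: group 1 = '2', group 2 = 'q'.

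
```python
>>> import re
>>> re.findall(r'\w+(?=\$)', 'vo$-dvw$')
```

['vo', 'dvw']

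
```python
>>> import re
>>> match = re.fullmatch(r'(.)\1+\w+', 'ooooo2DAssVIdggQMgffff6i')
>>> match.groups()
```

('o',)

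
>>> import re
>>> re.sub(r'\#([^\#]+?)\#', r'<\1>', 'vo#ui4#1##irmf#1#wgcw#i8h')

'vo<ui4>1#<irmf>1<wgcw>i8h'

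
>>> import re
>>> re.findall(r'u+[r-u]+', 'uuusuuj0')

['uuusuu']

`findall` yields the raw match text (1 of them) because the pattern has no groups.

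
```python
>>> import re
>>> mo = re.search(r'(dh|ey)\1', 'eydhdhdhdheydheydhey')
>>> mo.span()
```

`\1` has to match the exact text group 1 already captured.
The match spans [2:6] → 'dhdh'.

(2, 6)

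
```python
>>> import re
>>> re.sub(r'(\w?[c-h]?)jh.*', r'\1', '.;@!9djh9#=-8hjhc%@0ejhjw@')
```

The pattern matches optionally a word character, then optionally a character in [c-h] (captured); then the literal 'jh', then zero or more of any character.
Matches: at [4:26] → '9djh9#=-8hjhc%@0ejhjw@'.
`\1` in the replacement pulls in group 1's text for each match.

'.;@!9d'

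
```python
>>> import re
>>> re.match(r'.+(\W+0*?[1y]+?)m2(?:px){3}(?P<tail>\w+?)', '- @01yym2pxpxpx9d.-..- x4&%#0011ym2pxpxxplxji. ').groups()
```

('@01yy', '9')

The match spans [0:16] → '- @01yym2pxpxpx9'.
Captured: group 1 = '@01yy', group 2 = '9'.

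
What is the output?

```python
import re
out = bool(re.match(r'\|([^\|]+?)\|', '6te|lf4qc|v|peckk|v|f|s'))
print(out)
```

False

With `match`, the pattern is implicitly anchored at the beginning.
Here the pattern fails at index 0, so the call returns None, and `bool(None)` is False.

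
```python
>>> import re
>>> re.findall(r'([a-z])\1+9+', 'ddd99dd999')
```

`\1` has to match the exact text group 1 already captured.
Walking the string: at [0:5] match 'ddd99', group 1 = 'd'; at [5:10] match 'dd999', group 1 = 'd'.
With a single group, `findall` returns only what that group captured — 2 items.

['d', 'd']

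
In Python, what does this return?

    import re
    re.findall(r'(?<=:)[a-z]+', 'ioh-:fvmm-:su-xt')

['fvmm', 'su']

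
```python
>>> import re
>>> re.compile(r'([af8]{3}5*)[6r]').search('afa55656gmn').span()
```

(0, 6)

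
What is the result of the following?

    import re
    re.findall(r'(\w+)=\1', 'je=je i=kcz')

After group 1 captures some text, `\1` only succeeds where that same text appears again.
Scanning left to right: at [0:5] match 'je=je', group 1 = 'je'.
With a single group, `findall` returns only what that group captured — 1 item.

['je']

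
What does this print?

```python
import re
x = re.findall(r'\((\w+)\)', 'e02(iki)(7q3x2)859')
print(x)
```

Walking the string: at [3:8] match '(iki)', group 1 = 'iki'; at [8:15] match '(7q3x2)', group 1 = '7q3x2'.
One capturing group, so `findall` returns just the captured substring from each match — 2 in all.

['iki', '7q3x2']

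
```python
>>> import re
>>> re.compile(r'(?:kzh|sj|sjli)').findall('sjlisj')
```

['sj', 'sj']

Alternation isn't longest-match — the leftmost alternative that fits at this position is chosen.
Scanning left to right: at [0:2] → 'sj'; at [4:6] → 'sj'.
Since nothing is captured, `findall` lists the 2 matched substrings directly.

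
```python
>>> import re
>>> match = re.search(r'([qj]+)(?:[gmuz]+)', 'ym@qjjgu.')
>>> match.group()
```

'qjjgu'

The pattern matches one or more of one of [qj] (captured); then one or more of one of [gmuz] (non-capturing group).
The match spans [3:8] → 'qjjgu'.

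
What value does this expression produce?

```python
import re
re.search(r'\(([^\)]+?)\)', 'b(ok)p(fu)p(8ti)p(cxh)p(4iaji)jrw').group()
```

'(ok)'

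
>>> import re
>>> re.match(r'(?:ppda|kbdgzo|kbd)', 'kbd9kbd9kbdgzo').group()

'kbd'

`re.match` won't scan ahead — the pattern has to work from the very first character.
The match spans [0:3] → 'kbd'.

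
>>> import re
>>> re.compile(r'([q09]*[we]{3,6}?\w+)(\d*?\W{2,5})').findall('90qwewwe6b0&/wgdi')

[('90qwewwe6b0', '&/')]

The pattern matches zero or more of one of [q09], then 3 to 6 of one of [we] (lazy), then one or more of a word character (captured); then zero or more of a digit (lazy), then 2 to 5 of a non-word character (captured).
Walking the string: at [0:13] match '90qwewwe6b0&/', groups = ('90qwewwe6b0', '&/').
`findall` packs the 2 group values into a tuple for every match.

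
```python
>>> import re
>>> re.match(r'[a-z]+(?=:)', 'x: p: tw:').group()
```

The `(?=…)`/`(?<=…)` assertion just peeks at neighbouring text; it doesn't advance the match position.
With `match`, the pattern is implicitly anchored at the beginning.
The match spans [0:1] → 'x'.

'x'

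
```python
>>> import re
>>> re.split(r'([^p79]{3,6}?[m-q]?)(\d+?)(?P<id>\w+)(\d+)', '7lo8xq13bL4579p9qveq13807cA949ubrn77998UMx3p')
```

['7', 'lo8xq', '1', '3bL4579p9qveq13807cA949ubrn77998UMx', '3', 'p']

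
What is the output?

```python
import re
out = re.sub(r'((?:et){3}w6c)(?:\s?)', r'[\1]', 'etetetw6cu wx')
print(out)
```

[etetetw6c]u wx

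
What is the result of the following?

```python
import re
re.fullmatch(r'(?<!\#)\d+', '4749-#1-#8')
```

None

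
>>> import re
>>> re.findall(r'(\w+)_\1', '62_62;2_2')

['62', '2']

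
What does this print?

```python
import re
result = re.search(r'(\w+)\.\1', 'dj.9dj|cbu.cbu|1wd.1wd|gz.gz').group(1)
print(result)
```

After group 1 captures some text, `\1` only succeeds where that same text appears again.
`re.search` tries every starting position until one works.
The match spans [7:14] → 'cbu.cbu'.
Captured: group 1 = 'cbu'.

cbu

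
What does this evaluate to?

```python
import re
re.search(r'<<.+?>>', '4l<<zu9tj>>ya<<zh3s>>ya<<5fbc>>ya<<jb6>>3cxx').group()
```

'<<zu9tj>>'

Lazy quantifiers expand one character at a time until the remainder of the pattern can match.
`search` walks the string left to right and returns the first match it finds.
The match spans [2:11] → '<<zu9tj>>'.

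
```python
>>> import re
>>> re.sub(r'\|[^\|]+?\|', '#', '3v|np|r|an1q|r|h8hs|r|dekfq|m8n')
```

'3v#r#r#r#m8n'

Every occurrence is swapped for '#'.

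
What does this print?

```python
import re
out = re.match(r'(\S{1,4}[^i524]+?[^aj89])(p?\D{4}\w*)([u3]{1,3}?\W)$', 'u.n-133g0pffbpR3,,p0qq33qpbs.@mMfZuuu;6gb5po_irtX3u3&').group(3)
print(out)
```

3&

This matches 1 to 4 of a non-whitespace character, then one or more of any character except [i524] (lazy), then any character except [aj89] (captured); then optionally a literal 'p', then exactly 4 of a non-digit, then zero or more of a word character (captured); then 1 to 3 of one of [u3] (lazy), then a non-word character (captured); then anchored at the end.
`re.match` won't scan ahead — the pattern has to work from the very first character.
The match spans [0:53] → 'u.n-133g0pffbpR3,,p0qq33qpbs.@mMfZuuu;6gb5po_irtX3u3&'.
Captured: group 1 = 'u.n-133g0pffbpR3,,p0qq33qpbs.@mMfZ', group 2 = 'uuu;6gb5po_irtX3u', group 3 = '3&'.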